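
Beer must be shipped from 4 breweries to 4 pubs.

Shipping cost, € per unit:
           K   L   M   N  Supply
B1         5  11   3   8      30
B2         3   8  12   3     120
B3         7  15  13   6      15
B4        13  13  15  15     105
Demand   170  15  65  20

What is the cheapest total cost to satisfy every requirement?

An optimal shipping plan:
  B1–M: 30 × €3 = €90
  B2–K: 115 × €3 = €345
  B2–N: 5 × €3 = €15
  B3–N: 15 × €6 = €90
  B4–K: 55 × €13 = €715
  B4–L: 15 × €13 = €195
  B4–M: 35 × €15 = €525
Total = 90 + 345 + 15 + 90 + 715 + 195 + 525 = €1975.

1975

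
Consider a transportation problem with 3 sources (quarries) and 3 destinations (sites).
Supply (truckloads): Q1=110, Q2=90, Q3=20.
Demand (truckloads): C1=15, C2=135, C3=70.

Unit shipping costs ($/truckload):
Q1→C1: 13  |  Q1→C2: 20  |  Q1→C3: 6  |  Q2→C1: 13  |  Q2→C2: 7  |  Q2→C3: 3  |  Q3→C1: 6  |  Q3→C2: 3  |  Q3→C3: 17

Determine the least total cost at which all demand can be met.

An optimal shipping plan:
  Q1–C1: 15 × $13 = $195
  Q1–C2: 25 × $20 = $500
  Q1–C3: 70 × $6 = $420
  Q2–C2: 90 × $7 = $630
  Q3–C2: 20 × $3 = $60
Total = 195 + 500 + 420 + 630 + 60 = $1805.

1805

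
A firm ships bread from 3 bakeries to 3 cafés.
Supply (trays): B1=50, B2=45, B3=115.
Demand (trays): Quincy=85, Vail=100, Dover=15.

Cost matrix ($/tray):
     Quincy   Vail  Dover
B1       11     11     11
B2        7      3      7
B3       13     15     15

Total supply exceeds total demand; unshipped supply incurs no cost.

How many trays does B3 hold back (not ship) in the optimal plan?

10

An optimal plan:
  B1–Vail: 50 × $11 = $550
  B2–Vail: 45 × $3 = $135
  B3–Quincy: 85 × $13 = $1105
  B3–Vail: 5 × $15 = $75
  B3–Dover: 15 × $15 = $225
Total cost = $2090.
B3 ships 105 of its 115, leaving 10.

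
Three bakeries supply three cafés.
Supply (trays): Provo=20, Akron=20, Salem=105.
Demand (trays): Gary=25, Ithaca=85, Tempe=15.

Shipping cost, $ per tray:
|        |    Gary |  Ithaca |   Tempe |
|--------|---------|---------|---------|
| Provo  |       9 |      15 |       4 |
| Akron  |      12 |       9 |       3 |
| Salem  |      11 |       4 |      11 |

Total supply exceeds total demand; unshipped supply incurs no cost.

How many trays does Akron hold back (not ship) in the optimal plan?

5

Minimum-cost shipments:
  Provo–Gary: 20 × $9 = $180
  Akron–Tempe: 15 × $3 = $45
  Salem–Gary: 5 × $11 = $55
  Salem–Ithaca: 85 × $4 = $340
Total cost = $620.
Akron ships 15 of its 20, leaving 5.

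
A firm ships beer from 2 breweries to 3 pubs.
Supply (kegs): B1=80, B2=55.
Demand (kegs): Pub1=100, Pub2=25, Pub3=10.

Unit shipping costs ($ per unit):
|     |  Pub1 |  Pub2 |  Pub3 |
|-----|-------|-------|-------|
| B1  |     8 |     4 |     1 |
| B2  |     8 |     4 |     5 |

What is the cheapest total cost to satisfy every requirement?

Optimal allocation:
  B1 to Pub1: 45 × $8 = $360
  B1 to Pub2: 25 × $4 = $100
  B1 to Pub3: 10 × $1 = $10
  B2 to Pub1: 55 × $8 = $440
Total = 360 + 100 + 10 + 440 = $910.
(Supply check: B1 ships 80; B2 ships 55.)

910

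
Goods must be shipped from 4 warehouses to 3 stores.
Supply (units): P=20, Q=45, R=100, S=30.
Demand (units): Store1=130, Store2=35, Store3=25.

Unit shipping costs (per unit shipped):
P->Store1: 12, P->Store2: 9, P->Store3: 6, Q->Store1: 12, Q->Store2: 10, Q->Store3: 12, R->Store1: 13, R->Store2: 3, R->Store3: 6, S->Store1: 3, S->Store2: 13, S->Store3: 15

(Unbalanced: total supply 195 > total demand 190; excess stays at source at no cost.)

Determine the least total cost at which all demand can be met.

Optimal allocation:
  P->Store1: 20 units
  Q->Store1: 45 units
  R->Store1: 35 units
  R->Store2: 35 units
  R->Store3: 25 units
  S->Store1: 30 units
Total cost = 1580.
(Supply check: P ships 20; Q ships 45; R ships 95; S ships 30.)

1580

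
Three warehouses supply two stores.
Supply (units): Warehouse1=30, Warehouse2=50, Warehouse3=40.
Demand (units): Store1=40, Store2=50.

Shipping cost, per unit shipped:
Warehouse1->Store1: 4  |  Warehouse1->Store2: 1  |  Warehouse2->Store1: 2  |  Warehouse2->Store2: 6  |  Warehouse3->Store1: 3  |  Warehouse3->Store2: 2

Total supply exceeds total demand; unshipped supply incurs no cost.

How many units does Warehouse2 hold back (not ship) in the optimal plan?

Minimum-cost shipments:
  Warehouse1→Store2: 30 units
  Warehouse2→Store1: 40 units
  Warehouse3→Store2: 20 units
Total cost = 150.
Warehouse2 ships 40 of its 50, leaving 10.

10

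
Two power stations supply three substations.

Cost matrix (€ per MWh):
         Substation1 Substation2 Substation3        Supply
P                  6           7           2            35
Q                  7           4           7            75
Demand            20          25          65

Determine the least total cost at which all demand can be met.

Optimal allocation:
  P to Substation3: 35 × €2 = €70
  Q to Substation1: 20 × €7 = €140
  Q to Substation2: 25 × €4 = €100
  Q to Substation3: 30 × €7 = €210
Total = 70 + 140 + 100 + 210 = €520.

520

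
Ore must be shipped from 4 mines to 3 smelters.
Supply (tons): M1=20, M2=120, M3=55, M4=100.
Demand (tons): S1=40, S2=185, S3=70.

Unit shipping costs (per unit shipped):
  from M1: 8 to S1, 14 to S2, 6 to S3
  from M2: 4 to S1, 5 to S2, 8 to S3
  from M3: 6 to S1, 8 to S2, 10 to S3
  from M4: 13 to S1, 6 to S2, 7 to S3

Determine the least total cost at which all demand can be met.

1730

Optimal allocation:
  M1 to S3: 20 tons
  M2 to S2: 120 tons
  M3 to S1: 40 tons
  M3 to S2: 15 tons
  M4 to S2: 50 tons
  M4 to S3: 50 tons
Total cost = 1730.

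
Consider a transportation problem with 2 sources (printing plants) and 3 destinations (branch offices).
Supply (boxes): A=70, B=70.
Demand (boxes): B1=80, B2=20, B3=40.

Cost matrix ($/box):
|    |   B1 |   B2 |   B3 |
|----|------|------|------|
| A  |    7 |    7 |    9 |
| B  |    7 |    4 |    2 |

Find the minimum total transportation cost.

720

Optimal allocation:
  A–B1: 70 boxes
  B–B1: 10 boxes
  B–B2: 20 boxes
  B–B3: 40 boxes
Total cost = $720.
(Supply check: A ships 70; B ships 70.)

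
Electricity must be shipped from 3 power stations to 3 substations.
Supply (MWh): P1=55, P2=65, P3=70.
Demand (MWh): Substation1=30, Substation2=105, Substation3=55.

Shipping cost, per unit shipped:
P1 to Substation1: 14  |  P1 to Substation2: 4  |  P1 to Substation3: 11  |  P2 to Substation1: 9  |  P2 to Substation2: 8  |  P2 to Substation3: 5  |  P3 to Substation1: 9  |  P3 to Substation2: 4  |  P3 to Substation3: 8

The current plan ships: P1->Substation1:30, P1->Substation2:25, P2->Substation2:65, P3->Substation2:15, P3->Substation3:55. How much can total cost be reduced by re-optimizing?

575

Current plan cost = 30·14 + 25·4 + 65·8 + 15·4 + 55·8 = 1540.
Optimal plan:
  P1–Substation2: 55 × 4 = 220
  P2–Substation1: 10 × 9 = 90
  P2–Substation3: 55 × 5 = 275
  P3–Substation1: 20 × 9 = 180
  P3–Substation2: 50 × 4 = 200
Optimal cost = 965.
Saving = 1540 − 965 = 575.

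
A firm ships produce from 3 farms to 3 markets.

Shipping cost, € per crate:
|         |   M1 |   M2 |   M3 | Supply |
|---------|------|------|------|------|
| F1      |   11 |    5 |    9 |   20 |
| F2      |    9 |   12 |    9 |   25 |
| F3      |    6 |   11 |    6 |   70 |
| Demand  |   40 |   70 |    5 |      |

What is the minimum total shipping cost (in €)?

A cheapest plan:
  F1→M2: 20 × €5 = €100
  F2→M2: 25 × €12 = €300
  F3→M1: 40 × €6 = €240
  F3→M2: 25 × €11 = €275
  F3→M3: 5 × €6 = €30
Total = 100 + 300 + 240 + 275 + 30 = €945.
(Supply check: F1 ships 20; F2 ships 25; F3 ships 70.)

945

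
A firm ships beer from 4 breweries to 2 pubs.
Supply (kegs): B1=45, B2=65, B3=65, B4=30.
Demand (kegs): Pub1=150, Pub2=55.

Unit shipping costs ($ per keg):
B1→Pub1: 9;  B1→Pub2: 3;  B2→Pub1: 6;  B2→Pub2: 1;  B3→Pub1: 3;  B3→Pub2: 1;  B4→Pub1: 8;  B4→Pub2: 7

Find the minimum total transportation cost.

An optimal shipping plan:
  B1–Pub2: 45 × $3 = $135
  B2–Pub1: 55 × $6 = $330
  B2–Pub2: 10 × $1 = $10
  B3–Pub1: 65 × $3 = $195
  B4–Pub1: 30 × $8 = $240
Total = 135 + 330 + 10 + 195 + 240 = $910.

910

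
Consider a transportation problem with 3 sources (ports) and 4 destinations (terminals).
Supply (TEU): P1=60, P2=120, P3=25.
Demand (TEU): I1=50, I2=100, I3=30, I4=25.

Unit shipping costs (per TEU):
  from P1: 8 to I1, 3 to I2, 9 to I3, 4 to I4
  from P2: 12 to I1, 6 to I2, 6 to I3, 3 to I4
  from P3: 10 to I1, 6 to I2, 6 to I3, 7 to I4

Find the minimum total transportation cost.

An optimal shipping plan:
  P1 to I1: 25 × 8 = 200
  P1 to I2: 35 × 3 = 105
  P2 to I2: 65 × 6 = 390
  P2 to I3: 30 × 6 = 180
  P2 to I4: 25 × 3 = 75
  P3 to I1: 25 × 10 = 250
Total = 200 + 105 + 390 + 180 + 75 + 250 = 1200.

1200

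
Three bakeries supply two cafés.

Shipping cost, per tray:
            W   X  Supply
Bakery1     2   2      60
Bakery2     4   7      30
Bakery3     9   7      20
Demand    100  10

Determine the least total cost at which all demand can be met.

An optimal shipping plan:
  Bakery1 to W: 60 × 2 = 120
  Bakery2 to W: 30 × 4 = 120
  Bakery3 to W: 10 × 9 = 90
  Bakery3 to X: 10 × 7 = 70
Total = 120 + 120 + 90 + 70 = 400.

400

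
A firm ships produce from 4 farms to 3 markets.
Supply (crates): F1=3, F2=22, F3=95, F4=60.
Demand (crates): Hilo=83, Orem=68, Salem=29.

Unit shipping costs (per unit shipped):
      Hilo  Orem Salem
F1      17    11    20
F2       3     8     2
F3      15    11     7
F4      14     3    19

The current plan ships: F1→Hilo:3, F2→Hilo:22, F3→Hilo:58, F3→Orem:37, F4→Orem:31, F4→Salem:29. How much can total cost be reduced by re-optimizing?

586

Current plan cost = 3·17 + 22·3 + 58·15 + 37·11 + 31·3 + 29·19 = 2038.
Optimal plan:
  F1->Orem: 3 × 11 = 33
  F2->Hilo: 22 × 3 = 66
  F3->Hilo: 61 × 15 = 915
  F3->Orem: 5 × 11 = 55
  F3->Salem: 29 × 7 = 203
  F4->Orem: 60 × 3 = 180
Optimal cost = 1452.
Saving = 2038 − 1452 = 586.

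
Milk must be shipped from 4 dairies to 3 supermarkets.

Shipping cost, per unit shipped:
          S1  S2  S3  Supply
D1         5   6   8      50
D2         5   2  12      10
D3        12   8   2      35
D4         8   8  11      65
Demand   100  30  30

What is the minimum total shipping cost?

890

An optimal shipping plan:
  D1 to S1: 50 × 5 = 250
  D2 to S2: 10 × 2 = 20
  D3 to S2: 5 × 8 = 40
  D3 to S3: 30 × 2 = 60
  D4 to S1: 50 × 8 = 400
  D4 to S2: 15 × 8 = 120
Total = 250 + 20 + 40 + 60 + 400 + 120 = 890.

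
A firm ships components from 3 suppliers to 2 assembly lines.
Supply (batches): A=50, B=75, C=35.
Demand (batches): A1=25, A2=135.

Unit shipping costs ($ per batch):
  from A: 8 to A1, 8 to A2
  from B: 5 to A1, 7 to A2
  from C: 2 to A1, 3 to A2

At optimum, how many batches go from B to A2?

50

The minimum-cost plan:
  A->A2: 50 × $8 = $400
  B->A1: 25 × $5 = $125
  B->A2: 50 × $7 = $350
  C->A2: 35 × $3 = $105
Total cost = $980.
So B→A2 carries 50 batches.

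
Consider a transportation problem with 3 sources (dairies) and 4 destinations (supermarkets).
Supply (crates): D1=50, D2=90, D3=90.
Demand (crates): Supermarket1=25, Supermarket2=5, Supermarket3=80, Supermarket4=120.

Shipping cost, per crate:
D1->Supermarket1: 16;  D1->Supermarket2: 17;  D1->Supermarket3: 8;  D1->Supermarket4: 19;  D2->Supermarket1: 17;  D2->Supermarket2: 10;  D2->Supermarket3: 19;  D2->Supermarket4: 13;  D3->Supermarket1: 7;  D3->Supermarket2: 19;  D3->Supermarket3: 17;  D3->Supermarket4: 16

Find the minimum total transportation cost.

2800

A cheapest plan:
  D1–Supermarket3: 50 × 8 = 400
  D2–Supermarket2: 5 × 10 = 50
  D2–Supermarket4: 85 × 13 = 1105
  D3–Supermarket1: 25 × 7 = 175
  D3–Supermarket3: 30 × 17 = 510
  D3–Supermarket4: 35 × 16 = 560
Total = 400 + 50 + 1105 + 175 + 510 + 560 = 2800.
(Supply check: D1 ships 50; D2 ships 90; D3 ships 90.)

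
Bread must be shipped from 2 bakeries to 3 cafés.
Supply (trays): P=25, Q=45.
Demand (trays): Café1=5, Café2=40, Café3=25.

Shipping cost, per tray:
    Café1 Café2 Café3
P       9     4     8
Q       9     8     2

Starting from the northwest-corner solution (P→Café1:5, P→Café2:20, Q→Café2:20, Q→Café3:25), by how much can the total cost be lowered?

Current plan cost = 5·9 + 20·4 + 20·8 + 25·2 = 335.
Optimal plan:
  P→Café2: 25 × 4 = 100
  Q→Café1: 5 × 9 = 45
  Q→Café2: 15 × 8 = 120
  Q→Café3: 25 × 2 = 50
Optimal cost = 315.
Saving = 335 − 315 = 20.

20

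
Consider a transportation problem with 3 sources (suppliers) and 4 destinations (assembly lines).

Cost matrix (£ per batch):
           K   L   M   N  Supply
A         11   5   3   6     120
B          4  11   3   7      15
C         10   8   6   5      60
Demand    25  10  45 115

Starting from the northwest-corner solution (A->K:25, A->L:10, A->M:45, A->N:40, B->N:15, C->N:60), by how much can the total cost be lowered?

120

Current plan cost = 25·11 + 10·5 + 45·3 + 40·6 + 15·7 + 60·5 = £1105.
Optimal plan:
  A→L: 10 × £5 = £50
  A→M: 45 × £3 = £135
  A→N: 65 × £6 = £390
  B→K: 15 × £4 = £60
  C→K: 10 × £10 = £100
  C→N: 50 × £5 = £250
Optimal cost = £985.
Saving = 1105 − 985 = £120.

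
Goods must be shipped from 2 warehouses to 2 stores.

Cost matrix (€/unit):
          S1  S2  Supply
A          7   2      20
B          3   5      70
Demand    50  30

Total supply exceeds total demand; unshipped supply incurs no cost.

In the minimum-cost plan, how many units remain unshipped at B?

Minimum-cost shipments:
  A->S2: 20 × €2 = €40
  B->S1: 50 × €3 = €150
  B->S2: 10 × €5 = €50
Total cost = €240.
B ships 60 of its 70, leaving 10.

10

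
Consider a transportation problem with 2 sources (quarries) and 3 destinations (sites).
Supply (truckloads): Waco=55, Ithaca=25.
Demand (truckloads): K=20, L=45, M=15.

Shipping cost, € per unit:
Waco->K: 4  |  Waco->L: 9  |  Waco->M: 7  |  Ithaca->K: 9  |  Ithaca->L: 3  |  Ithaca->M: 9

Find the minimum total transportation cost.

440

A cheapest plan:
  Waco→K: 20 × €4 = €80
  Waco→L: 20 × €9 = €180
  Waco→M: 15 × €7 = €105
  Ithaca→L: 25 × €3 = €75
Total = 80 + 180 + 105 + 75 = €440.
(Supply check: Waco ships 55; Ithaca ships 25.)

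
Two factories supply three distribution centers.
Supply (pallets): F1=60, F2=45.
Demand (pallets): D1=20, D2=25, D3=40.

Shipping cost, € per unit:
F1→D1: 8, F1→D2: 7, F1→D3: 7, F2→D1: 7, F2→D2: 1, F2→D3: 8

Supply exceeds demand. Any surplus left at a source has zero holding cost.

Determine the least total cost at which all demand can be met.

A cheapest plan:
  F1→D3: 40 pallets
  F2→D1: 20 pallets
  F2→D2: 25 pallets
Total cost = €445.

445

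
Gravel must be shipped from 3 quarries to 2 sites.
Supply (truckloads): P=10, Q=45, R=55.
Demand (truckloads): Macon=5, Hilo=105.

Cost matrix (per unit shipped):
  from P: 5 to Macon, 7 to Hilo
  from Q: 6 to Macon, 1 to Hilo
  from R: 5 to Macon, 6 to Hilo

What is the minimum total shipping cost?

Optimal allocation:
  P->Macon: 5 × 5 = 25
  P->Hilo: 5 × 7 = 35
  Q->Hilo: 45 × 1 = 45
  R->Hilo: 55 × 6 = 330
Total = 25 + 35 + 45 + 330 = 435.

435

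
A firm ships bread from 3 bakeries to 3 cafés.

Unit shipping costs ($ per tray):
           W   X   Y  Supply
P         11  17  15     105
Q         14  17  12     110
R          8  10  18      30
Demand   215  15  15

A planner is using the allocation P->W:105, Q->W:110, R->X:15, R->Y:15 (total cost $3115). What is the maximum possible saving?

Current plan cost = 105·11 + 110·14 + 15·10 + 15·18 = $3115.
Optimal plan:
  P->W: 105 × $11 = $1155
  Q->W: 95 × $14 = $1330
  Q->Y: 15 × $12 = $180
  R->W: 15 × $8 = $120
  R->X: 15 × $10 = $150
Optimal cost = $2935.
Saving = 3115 − 2935 = $180.

180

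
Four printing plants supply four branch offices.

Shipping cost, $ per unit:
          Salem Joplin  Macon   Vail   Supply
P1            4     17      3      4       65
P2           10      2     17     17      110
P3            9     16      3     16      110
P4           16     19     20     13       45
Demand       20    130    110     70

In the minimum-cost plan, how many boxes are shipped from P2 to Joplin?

Optimal shipments:
  P1–Salem: 20 × $4 = $80
  P1–Vail: 45 × $4 = $180
  P2–Joplin: 110 × $2 = $220
  P3–Macon: 110 × $3 = $330
  P4–Joplin: 20 × $19 = $380
  P4–Vail: 25 × $13 = $325
Total cost = $1515.
So P2→Joplin carries 110 boxes.

110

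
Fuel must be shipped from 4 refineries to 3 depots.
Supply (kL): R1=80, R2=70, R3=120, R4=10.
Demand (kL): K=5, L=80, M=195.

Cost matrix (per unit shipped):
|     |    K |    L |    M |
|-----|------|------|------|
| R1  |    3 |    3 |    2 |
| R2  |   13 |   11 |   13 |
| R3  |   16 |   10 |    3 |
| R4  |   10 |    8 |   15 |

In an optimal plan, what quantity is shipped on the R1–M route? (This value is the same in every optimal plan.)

Solving gives:
  R1->K: 5 × 3 = 15
  R1->M: 75 × 2 = 150
  R2->L: 70 × 11 = 770
  R3->M: 120 × 3 = 360
  R4->L: 10 × 8 = 80
Total cost = 1375.
So R1→M carries 75 kL.

75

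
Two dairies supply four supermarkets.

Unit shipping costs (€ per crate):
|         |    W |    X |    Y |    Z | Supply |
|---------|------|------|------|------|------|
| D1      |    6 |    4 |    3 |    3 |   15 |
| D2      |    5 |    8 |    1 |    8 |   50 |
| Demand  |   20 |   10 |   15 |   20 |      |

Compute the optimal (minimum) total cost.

280

Optimal allocation:
  D1→Z: 15 × €3 = €45
  D2→W: 20 × €5 = €100
  D2→X: 10 × €8 = €80
  D2→Y: 15 × €1 = €15
  D2→Z: 5 × €8 = €40
Total = 45 + 100 + 80 + 15 + 40 = €280.
(Supply check: D1 ships 15; D2 ships 50.)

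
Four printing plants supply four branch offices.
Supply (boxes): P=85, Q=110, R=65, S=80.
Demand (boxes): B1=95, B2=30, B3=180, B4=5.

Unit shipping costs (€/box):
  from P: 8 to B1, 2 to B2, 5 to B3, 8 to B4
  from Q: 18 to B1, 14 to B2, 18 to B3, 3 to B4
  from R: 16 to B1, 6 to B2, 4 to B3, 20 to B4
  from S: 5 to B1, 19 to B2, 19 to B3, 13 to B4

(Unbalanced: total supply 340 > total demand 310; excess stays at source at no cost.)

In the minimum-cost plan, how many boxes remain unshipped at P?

Minimum-cost shipments:
  P–B3: 85 × €5 = €425
  Q–B1: 15 × €18 = €270
  Q–B2: 30 × €14 = €420
  Q–B3: 30 × €18 = €540
  Q–B4: 5 × €3 = €15
  R–B3: 65 × €4 = €260
  S–B1: 80 × €5 = €400
Total cost = €2330.
P ships 85 of its 85, leaving 0.

0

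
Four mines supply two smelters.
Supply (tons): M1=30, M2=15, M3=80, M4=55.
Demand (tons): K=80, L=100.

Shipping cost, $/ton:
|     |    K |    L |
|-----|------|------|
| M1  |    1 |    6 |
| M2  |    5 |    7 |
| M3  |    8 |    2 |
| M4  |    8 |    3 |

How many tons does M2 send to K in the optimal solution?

15

Optimal shipments:
  M1–K: 30 tons
  M2–K: 15 tons
  M3–L: 80 tons
  M4–K: 35 tons
  M4–L: 20 tons
Total cost = $605.
So M2→K carries 15 tons.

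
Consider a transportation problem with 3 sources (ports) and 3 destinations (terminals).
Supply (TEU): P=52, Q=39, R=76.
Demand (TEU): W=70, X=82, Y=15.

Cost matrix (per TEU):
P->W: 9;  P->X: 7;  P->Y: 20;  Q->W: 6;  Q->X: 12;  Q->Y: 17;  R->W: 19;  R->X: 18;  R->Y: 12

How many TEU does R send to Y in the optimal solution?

15

Optimal shipments:
  P–X: 52 TEU
  Q–W: 39 TEU
  R–W: 31 TEU
  R–X: 30 TEU
  R–Y: 15 TEU
Total cost = 1907.
So R→Y carries 15 TEU.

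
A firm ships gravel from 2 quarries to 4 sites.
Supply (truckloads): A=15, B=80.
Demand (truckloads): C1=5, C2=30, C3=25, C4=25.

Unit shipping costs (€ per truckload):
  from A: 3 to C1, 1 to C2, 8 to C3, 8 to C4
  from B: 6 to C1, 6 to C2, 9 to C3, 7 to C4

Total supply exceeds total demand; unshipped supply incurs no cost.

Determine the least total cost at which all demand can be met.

An optimal shipping plan:
  A->C2: 15 truckloads
  B->C1: 5 truckloads
  B->C2: 15 truckloads
  B->C3: 25 truckloads
  B->C4: 25 truckloads
Total cost = €535.

535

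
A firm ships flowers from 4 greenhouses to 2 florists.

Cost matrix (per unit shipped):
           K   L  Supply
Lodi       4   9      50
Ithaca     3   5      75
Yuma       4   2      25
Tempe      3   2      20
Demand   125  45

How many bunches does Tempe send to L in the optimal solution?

Optimal shipments:
  Lodi to K: 50 bunches
  Ithaca to K: 75 bunches
  Yuma to L: 25 bunches
  Tempe to L: 20 bunches
Total cost = 515.
So Tempe→L carries 20 bunches.

20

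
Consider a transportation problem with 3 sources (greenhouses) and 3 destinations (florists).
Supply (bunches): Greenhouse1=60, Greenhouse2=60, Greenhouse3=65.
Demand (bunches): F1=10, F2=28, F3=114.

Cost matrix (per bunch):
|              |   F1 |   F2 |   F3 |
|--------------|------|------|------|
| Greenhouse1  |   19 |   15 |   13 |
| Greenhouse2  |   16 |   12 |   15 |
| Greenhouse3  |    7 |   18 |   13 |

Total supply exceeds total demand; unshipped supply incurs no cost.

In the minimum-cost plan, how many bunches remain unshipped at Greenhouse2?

32

Minimum-cost shipments:
  Greenhouse1→F3: 59 × 13 = 767
  Greenhouse2→F2: 28 × 12 = 336
  Greenhouse3→F1: 10 × 7 = 70
  Greenhouse3→F3: 55 × 13 = 715
Total cost = 1888.
Greenhouse2 ships 28 of its 60, leaving 32.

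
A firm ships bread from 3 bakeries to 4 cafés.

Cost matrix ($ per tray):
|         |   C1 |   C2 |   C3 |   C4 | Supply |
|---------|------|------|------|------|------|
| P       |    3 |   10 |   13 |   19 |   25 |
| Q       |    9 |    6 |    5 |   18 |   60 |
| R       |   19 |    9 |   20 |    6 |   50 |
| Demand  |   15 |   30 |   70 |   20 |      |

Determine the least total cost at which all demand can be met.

865

An optimal shipping plan:
  P to C1: 15 × $3 = $45
  P to C3: 10 × $13 = $130
  Q to C3: 60 × $5 = $300
  R to C2: 30 × $9 = $270
  R to C4: 20 × $6 = $120
Total = 45 + 130 + 300 + 270 + 120 = $865.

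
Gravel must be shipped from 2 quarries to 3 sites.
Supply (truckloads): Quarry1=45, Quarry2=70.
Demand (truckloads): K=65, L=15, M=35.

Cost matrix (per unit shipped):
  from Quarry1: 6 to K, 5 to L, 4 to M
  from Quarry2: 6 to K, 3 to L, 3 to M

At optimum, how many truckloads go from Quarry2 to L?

Solving gives:
  Quarry1–K: 45 × 6 = 270
  Quarry2–K: 20 × 6 = 120
  Quarry2–L: 15 × 3 = 45
  Quarry2–M: 35 × 3 = 105
Total cost = 540.
So Quarry2→L carries 15 truckloads.

15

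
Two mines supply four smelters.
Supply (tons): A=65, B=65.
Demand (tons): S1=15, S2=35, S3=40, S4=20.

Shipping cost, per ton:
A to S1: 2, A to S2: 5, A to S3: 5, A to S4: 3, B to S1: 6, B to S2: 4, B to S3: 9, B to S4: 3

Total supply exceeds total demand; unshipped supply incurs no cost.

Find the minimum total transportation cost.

430

One minimum-cost allocation:
  A–S1: 15 × 2 = 30
  A–S3: 40 × 5 = 200
  A–S4: 10 × 3 = 30
  B–S2: 35 × 4 = 140
  B–S4: 10 × 3 = 30
Total = 30 + 200 + 30 + 140 + 30 = 430.
(Supply check: A ships 65; B ships 45.)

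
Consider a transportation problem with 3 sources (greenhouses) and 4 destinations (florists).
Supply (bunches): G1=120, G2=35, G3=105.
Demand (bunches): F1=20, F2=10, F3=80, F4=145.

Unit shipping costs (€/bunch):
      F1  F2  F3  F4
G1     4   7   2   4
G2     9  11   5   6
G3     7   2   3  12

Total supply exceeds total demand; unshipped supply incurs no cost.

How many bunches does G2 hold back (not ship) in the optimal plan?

Minimum-cost shipments:
  G1 to F1: 10 × €4 = €40
  G1 to F4: 110 × €4 = €440
  G2 to F4: 35 × €6 = €210
  G3 to F1: 10 × €7 = €70
  G3 to F2: 10 × €2 = €20
  G3 to F3: 80 × €3 = €240
Total cost = €1020.
G2 ships 35 of its 35, leaving 0.

0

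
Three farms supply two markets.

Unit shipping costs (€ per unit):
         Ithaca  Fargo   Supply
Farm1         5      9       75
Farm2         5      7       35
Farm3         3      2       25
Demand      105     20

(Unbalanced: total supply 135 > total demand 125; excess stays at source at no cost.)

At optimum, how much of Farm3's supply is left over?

0

Minimum-cost shipments:
  Farm1–Ithaca: 65 × €5 = €325
  Farm2–Ithaca: 35 × €5 = €175
  Farm3–Ithaca: 5 × €3 = €15
  Farm3–Fargo: 20 × €2 = €40
Total cost = €555.
Farm3 ships 25 of its 25, leaving 0.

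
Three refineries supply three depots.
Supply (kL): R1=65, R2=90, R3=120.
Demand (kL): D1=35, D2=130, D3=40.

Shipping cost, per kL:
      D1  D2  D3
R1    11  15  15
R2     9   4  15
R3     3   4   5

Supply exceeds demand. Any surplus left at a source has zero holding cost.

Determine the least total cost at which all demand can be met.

A cheapest plan:
  R2→D2: 90 × 4 = 360
  R3→D1: 35 × 3 = 105
  R3→D2: 40 × 4 = 160
  R3→D3: 40 × 5 = 200
Total = 360 + 105 + 160 + 200 = 825.

825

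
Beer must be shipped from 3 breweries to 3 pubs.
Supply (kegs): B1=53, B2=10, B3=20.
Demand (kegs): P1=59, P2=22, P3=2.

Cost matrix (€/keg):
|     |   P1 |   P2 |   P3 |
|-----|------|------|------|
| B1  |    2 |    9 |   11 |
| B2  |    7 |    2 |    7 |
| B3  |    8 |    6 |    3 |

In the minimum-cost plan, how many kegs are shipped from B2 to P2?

10

Solving gives:
  B1 to P1: 53 kegs
  B2 to P2: 10 kegs
  B3 to P1: 6 kegs
  B3 to P2: 12 kegs
  B3 to P3: 2 kegs
Total cost = €252.
So B2→P2 carries 10 kegs.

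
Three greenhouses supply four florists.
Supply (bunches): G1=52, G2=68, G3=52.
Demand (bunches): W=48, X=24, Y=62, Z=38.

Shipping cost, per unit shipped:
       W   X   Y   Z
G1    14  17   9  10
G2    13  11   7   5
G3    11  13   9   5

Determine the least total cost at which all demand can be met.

Optimal allocation:
  G1->Y: 52 × 9 = 468
  G2->X: 24 × 11 = 264
  G2->Y: 10 × 7 = 70
  G2->Z: 34 × 5 = 170
  G3->W: 48 × 11 = 528
  G3->Z: 4 × 5 = 20
Total = 468 + 264 + 70 + 170 + 528 + 20 = 1520.
(Supply check: G1 ships 52; G2 ships 68; G3 ships 52.)

1520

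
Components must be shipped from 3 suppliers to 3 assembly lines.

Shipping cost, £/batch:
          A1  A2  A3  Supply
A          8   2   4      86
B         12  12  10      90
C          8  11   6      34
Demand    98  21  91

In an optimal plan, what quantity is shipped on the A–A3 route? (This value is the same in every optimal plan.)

Optimal shipments:
  A→A2: 21 × £2 = £42
  A→A3: 65 × £4 = £260
  B→A1: 90 × £12 = £1080
  C→A1: 8 × £8 = £64
  C→A3: 26 × £6 = £156
Total cost = £1602.
So A→A3 carries 65 batches.

65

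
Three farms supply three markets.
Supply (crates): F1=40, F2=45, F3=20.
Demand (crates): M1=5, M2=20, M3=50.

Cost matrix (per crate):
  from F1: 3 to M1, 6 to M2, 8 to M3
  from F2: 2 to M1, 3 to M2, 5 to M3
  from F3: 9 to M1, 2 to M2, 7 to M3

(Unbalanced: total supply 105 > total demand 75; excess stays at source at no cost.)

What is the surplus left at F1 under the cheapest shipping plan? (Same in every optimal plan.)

An optimal plan:
  F1 to M1: 5 crates
  F1 to M3: 5 crates
  F2 to M3: 45 crates
  F3 to M2: 20 crates
Total cost = 320.
F1 ships 10 of its 40, leaving 30.

30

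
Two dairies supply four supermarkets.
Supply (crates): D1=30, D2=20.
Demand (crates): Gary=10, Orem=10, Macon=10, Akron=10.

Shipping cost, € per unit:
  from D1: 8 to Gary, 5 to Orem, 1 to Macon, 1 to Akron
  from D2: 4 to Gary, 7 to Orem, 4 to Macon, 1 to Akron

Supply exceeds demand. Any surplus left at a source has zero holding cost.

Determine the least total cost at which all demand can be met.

Optimal allocation:
  D1->Orem: 10 × €5 = €50
  D1->Macon: 10 × €1 = €10
  D1->Akron: 10 × €1 = €10
  D2->Gary: 10 × €4 = €40
Total = 50 + 10 + 10 + 40 = €110.
(Supply check: D1 ships 30; D2 ships 10.)

110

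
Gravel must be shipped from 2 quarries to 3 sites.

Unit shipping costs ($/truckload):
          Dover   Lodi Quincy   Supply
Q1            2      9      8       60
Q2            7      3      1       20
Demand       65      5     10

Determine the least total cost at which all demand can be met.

180

Optimal allocation:
  Q1–Dover: 60 × $2 = $120
  Q2–Dover: 5 × $7 = $35
  Q2–Lodi: 5 × $3 = $15
  Q2–Quincy: 10 × $1 = $10
Total = 120 + 35 + 15 + 10 = $180.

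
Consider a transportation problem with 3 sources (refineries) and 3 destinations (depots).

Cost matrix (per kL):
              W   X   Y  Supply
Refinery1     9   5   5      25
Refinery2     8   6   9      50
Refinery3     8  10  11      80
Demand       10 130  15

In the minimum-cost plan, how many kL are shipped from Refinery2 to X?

50

Optimal shipments:
  Refinery1→X: 10 × 5 = 50
  Refinery1→Y: 15 × 5 = 75
  Refinery2→X: 50 × 6 = 300
  Refinery3→W: 10 × 8 = 80
  Refinery3→X: 70 × 10 = 700
Total cost = 1205.
So Refinery2→X carries 50 kL.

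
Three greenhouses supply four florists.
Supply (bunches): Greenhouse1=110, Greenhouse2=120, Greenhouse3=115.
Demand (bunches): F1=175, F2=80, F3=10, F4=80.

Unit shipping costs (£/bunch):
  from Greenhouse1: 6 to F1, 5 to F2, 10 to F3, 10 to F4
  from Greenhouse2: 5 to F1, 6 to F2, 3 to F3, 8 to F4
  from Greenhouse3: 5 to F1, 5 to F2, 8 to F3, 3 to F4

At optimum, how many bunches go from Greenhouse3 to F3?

The minimum-cost plan:
  Greenhouse1–F1: 30 × £6 = £180
  Greenhouse1–F2: 80 × £5 = £400
  Greenhouse2–F1: 110 × £5 = £550
  Greenhouse2–F3: 10 × £3 = £30
  Greenhouse3–F1: 35 × £5 = £175
  Greenhouse3–F4: 80 × £3 = £240
Total cost = £1575.
The route Greenhouse3→F3 is not used.

0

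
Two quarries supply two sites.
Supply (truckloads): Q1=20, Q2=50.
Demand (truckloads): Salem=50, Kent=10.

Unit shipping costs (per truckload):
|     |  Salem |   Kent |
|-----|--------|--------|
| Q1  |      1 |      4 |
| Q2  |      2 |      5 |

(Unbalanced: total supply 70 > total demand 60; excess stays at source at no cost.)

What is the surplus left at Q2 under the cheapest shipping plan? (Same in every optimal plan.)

Minimum-cost shipments:
  Q1–Salem: 10 × 1 = 10
  Q1–Kent: 10 × 4 = 40
  Q2–Salem: 40 × 2 = 80
Total cost = 130.
Q2 ships 40 of its 50, leaving 10.

10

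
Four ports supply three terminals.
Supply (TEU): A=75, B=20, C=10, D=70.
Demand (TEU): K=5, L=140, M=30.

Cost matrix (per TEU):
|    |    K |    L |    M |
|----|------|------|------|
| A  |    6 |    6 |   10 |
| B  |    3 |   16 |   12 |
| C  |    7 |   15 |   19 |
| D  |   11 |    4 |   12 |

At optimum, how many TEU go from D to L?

Optimal shipments:
  A to L: 70 × 6 = 420
  A to M: 5 × 10 = 50
  B to M: 20 × 12 = 240
  C to K: 5 × 7 = 35
  C to M: 5 × 19 = 95
  D to L: 70 × 4 = 280
Total cost = 1120.
So D→L carries 70 TEU.

70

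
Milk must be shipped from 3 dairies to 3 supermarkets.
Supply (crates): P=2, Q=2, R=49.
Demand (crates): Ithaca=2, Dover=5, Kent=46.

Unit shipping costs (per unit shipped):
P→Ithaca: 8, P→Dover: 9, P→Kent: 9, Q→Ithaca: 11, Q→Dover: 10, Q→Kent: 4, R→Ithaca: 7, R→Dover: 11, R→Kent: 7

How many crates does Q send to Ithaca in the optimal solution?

0

The minimum-cost plan:
  P->Dover: 2 × 9 = 18
  Q->Kent: 2 × 4 = 8
  R->Ithaca: 2 × 7 = 14
  R->Dover: 3 × 11 = 33
  R->Kent: 44 × 7 = 308
Total cost = 381.
The route Q→Ithaca is not used.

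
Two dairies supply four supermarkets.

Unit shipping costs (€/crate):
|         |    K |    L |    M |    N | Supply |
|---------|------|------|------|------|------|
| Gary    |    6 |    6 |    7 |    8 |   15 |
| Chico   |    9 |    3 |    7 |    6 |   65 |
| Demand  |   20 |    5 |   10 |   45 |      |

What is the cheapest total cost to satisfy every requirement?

An optimal shipping plan:
  Gary→K: 15 × €6 = €90
  Chico→K: 5 × €9 = €45
  Chico→L: 5 × €3 = €15
  Chico→M: 10 × €7 = €70
  Chico→N: 45 × €6 = €270
Total = 90 + 45 + 15 + 70 + 270 = €490.

490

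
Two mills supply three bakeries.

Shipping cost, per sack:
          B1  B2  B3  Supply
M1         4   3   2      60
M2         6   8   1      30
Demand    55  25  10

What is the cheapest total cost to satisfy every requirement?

345

An optimal shipping plan:
  M1–B1: 35 sacks
  M1–B2: 25 sacks
  M2–B1: 20 sacks
  M2–B3: 10 sacks
Total cost = 345.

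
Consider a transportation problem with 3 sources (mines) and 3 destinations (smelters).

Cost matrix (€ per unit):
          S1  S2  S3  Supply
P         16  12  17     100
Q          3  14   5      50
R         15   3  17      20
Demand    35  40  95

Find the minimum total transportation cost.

1840

An optimal shipping plan:
  P to S2: 20 × €12 = €240
  P to S3: 80 × €17 = €1360
  Q to S1: 35 × €3 = €105
  Q to S3: 15 × €5 = €75
  R to S2: 20 × €3 = €60
Total = 240 + 1360 + 105 + 75 + 60 = €1840.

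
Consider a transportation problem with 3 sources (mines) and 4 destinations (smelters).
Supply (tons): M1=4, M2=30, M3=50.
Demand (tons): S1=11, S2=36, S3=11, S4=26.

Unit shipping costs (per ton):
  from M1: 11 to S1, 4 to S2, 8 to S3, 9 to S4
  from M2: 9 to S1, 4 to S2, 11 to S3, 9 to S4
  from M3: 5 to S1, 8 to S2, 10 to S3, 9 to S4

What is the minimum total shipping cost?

Optimal allocation:
  M1→S2: 4 × 4 = 16
  M2→S2: 30 × 4 = 120
  M3→S1: 11 × 5 = 55
  M3→S2: 2 × 8 = 16
  M3→S3: 11 × 10 = 110
  M3→S4: 26 × 9 = 234
Total = 16 + 120 + 55 + 16 + 110 + 234 = 551.
(Supply check: M1 ships 4; M2 ships 30; M3 ships 50.)

551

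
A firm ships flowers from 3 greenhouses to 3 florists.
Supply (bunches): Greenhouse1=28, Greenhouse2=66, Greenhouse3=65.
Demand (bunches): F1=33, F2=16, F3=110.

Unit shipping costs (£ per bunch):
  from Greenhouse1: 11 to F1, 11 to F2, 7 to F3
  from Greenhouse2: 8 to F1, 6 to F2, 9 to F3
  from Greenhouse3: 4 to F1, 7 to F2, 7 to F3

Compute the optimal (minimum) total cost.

Optimal allocation:
  Greenhouse1->F3: 28 × £7 = £196
  Greenhouse2->F2: 16 × £6 = £96
  Greenhouse2->F3: 50 × £9 = £450
  Greenhouse3->F1: 33 × £4 = £132
  Greenhouse3->F3: 32 × £7 = £224
Total = 196 + 96 + 450 + 132 + 224 = £1098.

1098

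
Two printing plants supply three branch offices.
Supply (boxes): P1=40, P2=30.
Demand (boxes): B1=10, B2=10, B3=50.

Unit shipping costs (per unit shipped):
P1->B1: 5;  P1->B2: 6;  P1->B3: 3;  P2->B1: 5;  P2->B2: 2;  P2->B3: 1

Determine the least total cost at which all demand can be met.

180

Optimal allocation:
  P1→B1: 10 boxes
  P1→B3: 30 boxes
  P2→B2: 10 boxes
  P2→B3: 20 boxes
Total cost = 180.
(Supply check: P1 ships 40; P2 ships 30.)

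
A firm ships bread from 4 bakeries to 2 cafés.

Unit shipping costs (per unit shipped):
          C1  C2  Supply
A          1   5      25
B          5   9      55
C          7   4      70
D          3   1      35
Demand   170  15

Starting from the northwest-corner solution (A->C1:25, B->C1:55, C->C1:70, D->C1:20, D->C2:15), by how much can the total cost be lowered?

Current plan cost = 25·1 + 55·5 + 70·7 + 20·3 + 15·1 = 865.
Optimal plan:
  A–C1: 25 trays
  B–C1: 55 trays
  C–C1: 55 trays
  C–C2: 15 trays
  D–C1: 35 trays
Optimal cost = 850.
Saving = 865 − 850 = 15.

15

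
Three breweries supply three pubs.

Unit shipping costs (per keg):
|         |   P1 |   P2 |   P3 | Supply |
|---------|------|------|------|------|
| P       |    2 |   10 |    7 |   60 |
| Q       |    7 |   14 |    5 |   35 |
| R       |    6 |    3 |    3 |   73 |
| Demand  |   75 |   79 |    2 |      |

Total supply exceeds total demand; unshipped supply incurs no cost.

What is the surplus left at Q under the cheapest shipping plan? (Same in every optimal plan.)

12

An optimal plan:
  P to P1: 60 × 2 = 120
  Q to P1: 15 × 7 = 105
  Q to P2: 6 × 14 = 84
  Q to P3: 2 × 5 = 10
  R to P2: 73 × 3 = 219
Total cost = 538.
Q ships 23 of its 35, leaving 12.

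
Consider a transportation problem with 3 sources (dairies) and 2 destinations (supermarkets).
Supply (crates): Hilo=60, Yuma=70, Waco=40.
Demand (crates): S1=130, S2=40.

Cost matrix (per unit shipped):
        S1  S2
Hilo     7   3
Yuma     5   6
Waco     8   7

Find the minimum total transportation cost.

930

Optimal allocation:
  Hilo to S1: 20 × 7 = 140
  Hilo to S2: 40 × 3 = 120
  Yuma to S1: 70 × 5 = 350
  Waco to S1: 40 × 8 = 320
Total = 140 + 120 + 350 + 320 = 930.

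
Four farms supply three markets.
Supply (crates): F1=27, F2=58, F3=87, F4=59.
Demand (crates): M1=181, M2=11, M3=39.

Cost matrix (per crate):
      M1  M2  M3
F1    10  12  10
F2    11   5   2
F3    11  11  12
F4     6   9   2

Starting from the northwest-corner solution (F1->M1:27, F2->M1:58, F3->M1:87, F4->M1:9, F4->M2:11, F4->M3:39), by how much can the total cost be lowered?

Current plan cost = 27·10 + 58·11 + 87·11 + 9·6 + 11·9 + 39·2 = 2096.
Optimal plan:
  F1→M1: 27 crates
  F2→M1: 8 crates
  F2→M2: 11 crates
  F2→M3: 39 crates
  F3→M1: 87 crates
  F4→M1: 59 crates
Optimal cost = 1802.
Saving = 2096 − 1802 = 294.

294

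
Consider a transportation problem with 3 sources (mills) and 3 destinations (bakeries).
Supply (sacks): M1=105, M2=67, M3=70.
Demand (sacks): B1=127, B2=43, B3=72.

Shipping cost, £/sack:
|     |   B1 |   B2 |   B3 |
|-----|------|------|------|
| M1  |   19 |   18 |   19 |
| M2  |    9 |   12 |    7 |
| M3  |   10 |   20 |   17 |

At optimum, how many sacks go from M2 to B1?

Optimal shipments:
  M1 to B1: 57 sacks
  M1 to B2: 43 sacks
  M1 to B3: 5 sacks
  M2 to B3: 67 sacks
  M3 to B1: 70 sacks
Total cost = £3121.
The route M2→B1 is not used.

0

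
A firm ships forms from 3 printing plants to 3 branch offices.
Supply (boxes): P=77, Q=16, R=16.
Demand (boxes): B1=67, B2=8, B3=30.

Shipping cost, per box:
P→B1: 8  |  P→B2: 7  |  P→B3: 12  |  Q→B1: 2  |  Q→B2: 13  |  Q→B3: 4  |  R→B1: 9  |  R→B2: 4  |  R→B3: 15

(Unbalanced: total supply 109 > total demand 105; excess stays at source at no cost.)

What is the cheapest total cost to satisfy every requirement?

Optimal allocation:
  P→B1: 63 × 8 = 504
  P→B3: 14 × 12 = 168
  Q→B3: 16 × 4 = 64
  R→B1: 4 × 9 = 36
  R→B2: 8 × 4 = 32
Total = 504 + 168 + 64 + 36 + 32 = 804.

804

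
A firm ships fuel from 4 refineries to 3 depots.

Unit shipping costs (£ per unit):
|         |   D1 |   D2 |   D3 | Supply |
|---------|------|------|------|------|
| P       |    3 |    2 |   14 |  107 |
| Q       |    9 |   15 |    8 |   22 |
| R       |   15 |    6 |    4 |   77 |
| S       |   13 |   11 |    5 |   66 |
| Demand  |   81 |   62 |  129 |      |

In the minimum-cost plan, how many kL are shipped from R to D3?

63

The minimum-cost plan:
  P to D1: 59 kL
  P to D2: 48 kL
  Q to D1: 22 kL
  R to D2: 14 kL
  R to D3: 63 kL
  S to D3: 66 kL
Total cost = £1137.
So R→D3 carries 63 kL.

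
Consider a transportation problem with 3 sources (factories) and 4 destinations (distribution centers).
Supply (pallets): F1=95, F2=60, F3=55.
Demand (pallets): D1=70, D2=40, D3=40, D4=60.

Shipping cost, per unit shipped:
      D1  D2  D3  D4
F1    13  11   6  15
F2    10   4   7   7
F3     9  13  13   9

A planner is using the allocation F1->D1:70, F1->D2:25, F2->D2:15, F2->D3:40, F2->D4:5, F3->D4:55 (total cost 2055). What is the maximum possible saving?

Current plan cost = 70·13 + 25·11 + 15·4 + 40·7 + 5·7 + 55·9 = 2055.
Optimal plan:
  F1→D1: 55 × 13 = 715
  F1→D3: 40 × 6 = 240
  F2→D2: 40 × 4 = 160
  F2→D4: 20 × 7 = 140
  F3→D1: 15 × 9 = 135
  F3→D4: 40 × 9 = 360
Optimal cost = 1750.
Saving = 2055 − 1750 = 305.

305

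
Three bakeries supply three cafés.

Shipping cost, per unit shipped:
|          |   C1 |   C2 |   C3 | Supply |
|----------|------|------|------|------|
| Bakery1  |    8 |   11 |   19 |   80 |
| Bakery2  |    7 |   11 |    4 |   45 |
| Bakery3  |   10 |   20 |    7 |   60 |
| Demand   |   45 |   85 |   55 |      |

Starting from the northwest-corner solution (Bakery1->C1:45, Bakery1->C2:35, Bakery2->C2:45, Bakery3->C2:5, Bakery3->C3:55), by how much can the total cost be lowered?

Current plan cost = 45·8 + 35·11 + 45·11 + 5·20 + 55·7 = 1725.
Optimal plan:
  Bakery1–C2: 80 × 11 = 880
  Bakery2–C2: 5 × 11 = 55
  Bakery2–C3: 40 × 4 = 160
  Bakery3–C1: 45 × 10 = 450
  Bakery3–C3: 15 × 7 = 105
Optimal cost = 1650.
Saving = 1725 − 1650 = 75.

75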